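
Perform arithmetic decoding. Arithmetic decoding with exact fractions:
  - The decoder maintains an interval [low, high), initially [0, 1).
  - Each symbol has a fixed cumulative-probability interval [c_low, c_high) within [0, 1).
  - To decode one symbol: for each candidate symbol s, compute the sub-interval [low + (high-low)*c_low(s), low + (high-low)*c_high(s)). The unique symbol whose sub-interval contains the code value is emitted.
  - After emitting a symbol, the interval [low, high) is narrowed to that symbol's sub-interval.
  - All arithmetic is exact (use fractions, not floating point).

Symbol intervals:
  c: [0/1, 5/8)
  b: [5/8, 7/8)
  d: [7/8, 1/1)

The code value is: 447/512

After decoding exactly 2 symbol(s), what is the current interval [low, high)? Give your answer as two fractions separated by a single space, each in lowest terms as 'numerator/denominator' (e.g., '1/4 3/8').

Answer: 27/32 7/8

Derivation:
Step 1: interval [0/1, 1/1), width = 1/1 - 0/1 = 1/1
  'c': [0/1 + 1/1*0/1, 0/1 + 1/1*5/8) = [0/1, 5/8)
  'b': [0/1 + 1/1*5/8, 0/1 + 1/1*7/8) = [5/8, 7/8) <- contains code 447/512
  'd': [0/1 + 1/1*7/8, 0/1 + 1/1*1/1) = [7/8, 1/1)
  emit 'b', narrow to [5/8, 7/8)
Step 2: interval [5/8, 7/8), width = 7/8 - 5/8 = 1/4
  'c': [5/8 + 1/4*0/1, 5/8 + 1/4*5/8) = [5/8, 25/32)
  'b': [5/8 + 1/4*5/8, 5/8 + 1/4*7/8) = [25/32, 27/32)
  'd': [5/8 + 1/4*7/8, 5/8 + 1/4*1/1) = [27/32, 7/8) <- contains code 447/512
  emit 'd', narrow to [27/32, 7/8)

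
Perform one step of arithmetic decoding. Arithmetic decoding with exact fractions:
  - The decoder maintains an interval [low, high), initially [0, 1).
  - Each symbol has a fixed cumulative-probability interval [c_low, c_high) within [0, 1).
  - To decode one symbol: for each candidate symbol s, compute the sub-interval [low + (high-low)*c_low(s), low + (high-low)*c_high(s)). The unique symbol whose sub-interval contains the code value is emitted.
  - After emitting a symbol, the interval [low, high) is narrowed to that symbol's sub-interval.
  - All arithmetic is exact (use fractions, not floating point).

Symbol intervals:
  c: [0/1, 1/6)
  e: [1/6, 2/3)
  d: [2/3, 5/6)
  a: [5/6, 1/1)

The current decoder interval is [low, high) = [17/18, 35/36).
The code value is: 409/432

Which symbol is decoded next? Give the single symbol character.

Interval width = high − low = 35/36 − 17/18 = 1/36
Scaled code = (code − low) / width = (409/432 − 17/18) / 1/36 = 1/12
  c: [0/1, 1/6) ← scaled code falls here ✓
  e: [1/6, 2/3) 
  d: [2/3, 5/6) 
  a: [5/6, 1/1) 

Answer: c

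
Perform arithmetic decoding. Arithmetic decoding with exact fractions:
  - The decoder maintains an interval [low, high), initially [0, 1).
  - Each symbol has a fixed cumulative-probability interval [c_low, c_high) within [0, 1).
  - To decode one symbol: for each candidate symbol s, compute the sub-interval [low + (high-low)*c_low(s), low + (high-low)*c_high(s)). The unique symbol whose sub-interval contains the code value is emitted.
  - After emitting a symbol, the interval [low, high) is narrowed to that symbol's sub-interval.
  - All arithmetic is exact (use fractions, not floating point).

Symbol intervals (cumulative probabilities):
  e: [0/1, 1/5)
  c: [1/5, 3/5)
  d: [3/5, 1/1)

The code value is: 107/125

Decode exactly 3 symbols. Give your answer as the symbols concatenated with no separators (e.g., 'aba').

Step 1: interval [0/1, 1/1), width = 1/1 - 0/1 = 1/1
  'e': [0/1 + 1/1*0/1, 0/1 + 1/1*1/5) = [0/1, 1/5)
  'c': [0/1 + 1/1*1/5, 0/1 + 1/1*3/5) = [1/5, 3/5)
  'd': [0/1 + 1/1*3/5, 0/1 + 1/1*1/1) = [3/5, 1/1) <- contains code 107/125
  emit 'd', narrow to [3/5, 1/1)
Step 2: interval [3/5, 1/1), width = 1/1 - 3/5 = 2/5
  'e': [3/5 + 2/5*0/1, 3/5 + 2/5*1/5) = [3/5, 17/25)
  'c': [3/5 + 2/5*1/5, 3/5 + 2/5*3/5) = [17/25, 21/25)
  'd': [3/5 + 2/5*3/5, 3/5 + 2/5*1/1) = [21/25, 1/1) <- contains code 107/125
  emit 'd', narrow to [21/25, 1/1)
Step 3: interval [21/25, 1/1), width = 1/1 - 21/25 = 4/25
  'e': [21/25 + 4/25*0/1, 21/25 + 4/25*1/5) = [21/25, 109/125) <- contains code 107/125
  'c': [21/25 + 4/25*1/5, 21/25 + 4/25*3/5) = [109/125, 117/125)
  'd': [21/25 + 4/25*3/5, 21/25 + 4/25*1/1) = [117/125, 1/1)
  emit 'e', narrow to [21/25, 109/125)

Answer: dde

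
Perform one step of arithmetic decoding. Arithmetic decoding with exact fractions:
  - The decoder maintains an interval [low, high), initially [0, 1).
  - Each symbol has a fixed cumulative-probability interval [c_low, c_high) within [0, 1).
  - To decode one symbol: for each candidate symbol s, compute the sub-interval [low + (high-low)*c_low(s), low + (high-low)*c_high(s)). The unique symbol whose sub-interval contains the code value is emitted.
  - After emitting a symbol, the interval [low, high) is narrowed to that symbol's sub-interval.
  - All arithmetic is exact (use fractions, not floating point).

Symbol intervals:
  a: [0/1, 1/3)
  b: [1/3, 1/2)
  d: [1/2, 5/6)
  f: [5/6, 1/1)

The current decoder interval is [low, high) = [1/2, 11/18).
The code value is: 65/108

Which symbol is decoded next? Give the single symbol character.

Interval width = high − low = 11/18 − 1/2 = 1/9
Scaled code = (code − low) / width = (65/108 − 1/2) / 1/9 = 11/12
  a: [0/1, 1/3) 
  b: [1/3, 1/2) 
  d: [1/2, 5/6) 
  f: [5/6, 1/1) ← scaled code falls here ✓

Answer: f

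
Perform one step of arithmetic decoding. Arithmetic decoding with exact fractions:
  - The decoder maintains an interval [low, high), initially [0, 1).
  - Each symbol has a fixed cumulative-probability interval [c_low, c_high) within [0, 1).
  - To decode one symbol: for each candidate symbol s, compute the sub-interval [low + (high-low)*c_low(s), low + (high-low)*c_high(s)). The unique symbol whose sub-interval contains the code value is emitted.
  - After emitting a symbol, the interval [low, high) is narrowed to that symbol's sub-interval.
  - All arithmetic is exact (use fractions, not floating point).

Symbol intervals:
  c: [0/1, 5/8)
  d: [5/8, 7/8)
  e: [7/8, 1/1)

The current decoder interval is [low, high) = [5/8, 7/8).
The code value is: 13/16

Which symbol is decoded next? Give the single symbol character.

Answer: d

Derivation:
Interval width = high − low = 7/8 − 5/8 = 1/4
Scaled code = (code − low) / width = (13/16 − 5/8) / 1/4 = 3/4
  c: [0/1, 5/8) 
  d: [5/8, 7/8) ← scaled code falls here ✓
  e: [7/8, 1/1) 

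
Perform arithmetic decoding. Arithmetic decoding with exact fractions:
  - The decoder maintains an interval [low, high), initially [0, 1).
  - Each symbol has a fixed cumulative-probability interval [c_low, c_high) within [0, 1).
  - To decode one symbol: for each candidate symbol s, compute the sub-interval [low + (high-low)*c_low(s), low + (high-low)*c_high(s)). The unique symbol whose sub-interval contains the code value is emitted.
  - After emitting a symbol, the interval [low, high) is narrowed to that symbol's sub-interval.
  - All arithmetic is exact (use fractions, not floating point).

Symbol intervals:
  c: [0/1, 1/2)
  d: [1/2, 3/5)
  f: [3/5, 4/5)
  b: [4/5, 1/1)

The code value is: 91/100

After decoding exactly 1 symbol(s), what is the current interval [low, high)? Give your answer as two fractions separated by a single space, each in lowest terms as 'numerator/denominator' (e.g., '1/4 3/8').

Step 1: interval [0/1, 1/1), width = 1/1 - 0/1 = 1/1
  'c': [0/1 + 1/1*0/1, 0/1 + 1/1*1/2) = [0/1, 1/2)
  'd': [0/1 + 1/1*1/2, 0/1 + 1/1*3/5) = [1/2, 3/5)
  'f': [0/1 + 1/1*3/5, 0/1 + 1/1*4/5) = [3/5, 4/5)
  'b': [0/1 + 1/1*4/5, 0/1 + 1/1*1/1) = [4/5, 1/1) <- contains code 91/100
  emit 'b', narrow to [4/5, 1/1)

Answer: 4/5 1/1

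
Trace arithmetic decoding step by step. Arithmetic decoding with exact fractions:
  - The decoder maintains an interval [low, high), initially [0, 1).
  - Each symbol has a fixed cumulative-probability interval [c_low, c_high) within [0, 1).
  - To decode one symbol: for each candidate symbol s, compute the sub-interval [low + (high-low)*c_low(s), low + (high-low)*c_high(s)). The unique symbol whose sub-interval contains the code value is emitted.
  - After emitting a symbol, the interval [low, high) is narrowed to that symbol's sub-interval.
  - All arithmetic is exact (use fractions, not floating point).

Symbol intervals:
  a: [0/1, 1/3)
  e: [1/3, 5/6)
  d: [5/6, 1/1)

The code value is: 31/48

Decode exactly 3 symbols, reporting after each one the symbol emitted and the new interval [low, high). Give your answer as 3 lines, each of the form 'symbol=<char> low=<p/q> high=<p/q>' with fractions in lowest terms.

Step 1: interval [0/1, 1/1), width = 1/1 - 0/1 = 1/1
  'a': [0/1 + 1/1*0/1, 0/1 + 1/1*1/3) = [0/1, 1/3)
  'e': [0/1 + 1/1*1/3, 0/1 + 1/1*5/6) = [1/3, 5/6) <- contains code 31/48
  'd': [0/1 + 1/1*5/6, 0/1 + 1/1*1/1) = [5/6, 1/1)
  emit 'e', narrow to [1/3, 5/6)
Step 2: interval [1/3, 5/6), width = 5/6 - 1/3 = 1/2
  'a': [1/3 + 1/2*0/1, 1/3 + 1/2*1/3) = [1/3, 1/2)
  'e': [1/3 + 1/2*1/3, 1/3 + 1/2*5/6) = [1/2, 3/4) <- contains code 31/48
  'd': [1/3 + 1/2*5/6, 1/3 + 1/2*1/1) = [3/4, 5/6)
  emit 'e', narrow to [1/2, 3/4)
Step 3: interval [1/2, 3/4), width = 3/4 - 1/2 = 1/4
  'a': [1/2 + 1/4*0/1, 1/2 + 1/4*1/3) = [1/2, 7/12)
  'e': [1/2 + 1/4*1/3, 1/2 + 1/4*5/6) = [7/12, 17/24) <- contains code 31/48
  'd': [1/2 + 1/4*5/6, 1/2 + 1/4*1/1) = [17/24, 3/4)
  emit 'e', narrow to [7/12, 17/24)

Answer: symbol=e low=1/3 high=5/6
symbol=e low=1/2 high=3/4
symbol=e low=7/12 high=17/24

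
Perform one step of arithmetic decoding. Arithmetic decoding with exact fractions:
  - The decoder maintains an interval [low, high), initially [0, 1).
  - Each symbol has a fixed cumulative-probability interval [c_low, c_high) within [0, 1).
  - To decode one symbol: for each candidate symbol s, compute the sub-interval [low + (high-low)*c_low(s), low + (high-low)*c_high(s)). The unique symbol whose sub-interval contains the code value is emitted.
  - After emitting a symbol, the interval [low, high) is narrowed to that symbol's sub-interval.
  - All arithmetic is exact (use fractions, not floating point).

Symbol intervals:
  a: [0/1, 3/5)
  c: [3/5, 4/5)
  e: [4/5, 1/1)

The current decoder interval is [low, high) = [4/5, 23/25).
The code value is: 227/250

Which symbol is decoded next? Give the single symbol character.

Answer: e

Derivation:
Interval width = high − low = 23/25 − 4/5 = 3/25
Scaled code = (code − low) / width = (227/250 − 4/5) / 3/25 = 9/10
  a: [0/1, 3/5) 
  c: [3/5, 4/5) 
  e: [4/5, 1/1) ← scaled code falls here ✓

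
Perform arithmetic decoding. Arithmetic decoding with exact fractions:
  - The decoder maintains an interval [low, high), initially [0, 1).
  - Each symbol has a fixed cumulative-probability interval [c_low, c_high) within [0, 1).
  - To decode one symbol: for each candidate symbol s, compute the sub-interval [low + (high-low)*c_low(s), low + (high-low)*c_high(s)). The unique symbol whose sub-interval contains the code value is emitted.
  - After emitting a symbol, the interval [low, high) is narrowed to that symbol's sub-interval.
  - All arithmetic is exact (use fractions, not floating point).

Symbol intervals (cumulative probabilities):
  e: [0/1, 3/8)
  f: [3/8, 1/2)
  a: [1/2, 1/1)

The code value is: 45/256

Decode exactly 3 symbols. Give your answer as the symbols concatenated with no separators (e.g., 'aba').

Step 1: interval [0/1, 1/1), width = 1/1 - 0/1 = 1/1
  'e': [0/1 + 1/1*0/1, 0/1 + 1/1*3/8) = [0/1, 3/8) <- contains code 45/256
  'f': [0/1 + 1/1*3/8, 0/1 + 1/1*1/2) = [3/8, 1/2)
  'a': [0/1 + 1/1*1/2, 0/1 + 1/1*1/1) = [1/2, 1/1)
  emit 'e', narrow to [0/1, 3/8)
Step 2: interval [0/1, 3/8), width = 3/8 - 0/1 = 3/8
  'e': [0/1 + 3/8*0/1, 0/1 + 3/8*3/8) = [0/1, 9/64)
  'f': [0/1 + 3/8*3/8, 0/1 + 3/8*1/2) = [9/64, 3/16) <- contains code 45/256
  'a': [0/1 + 3/8*1/2, 0/1 + 3/8*1/1) = [3/16, 3/8)
  emit 'f', narrow to [9/64, 3/16)
Step 3: interval [9/64, 3/16), width = 3/16 - 9/64 = 3/64
  'e': [9/64 + 3/64*0/1, 9/64 + 3/64*3/8) = [9/64, 81/512)
  'f': [9/64 + 3/64*3/8, 9/64 + 3/64*1/2) = [81/512, 21/128)
  'a': [9/64 + 3/64*1/2, 9/64 + 3/64*1/1) = [21/128, 3/16) <- contains code 45/256
  emit 'a', narrow to [21/128, 3/16)

Answer: efa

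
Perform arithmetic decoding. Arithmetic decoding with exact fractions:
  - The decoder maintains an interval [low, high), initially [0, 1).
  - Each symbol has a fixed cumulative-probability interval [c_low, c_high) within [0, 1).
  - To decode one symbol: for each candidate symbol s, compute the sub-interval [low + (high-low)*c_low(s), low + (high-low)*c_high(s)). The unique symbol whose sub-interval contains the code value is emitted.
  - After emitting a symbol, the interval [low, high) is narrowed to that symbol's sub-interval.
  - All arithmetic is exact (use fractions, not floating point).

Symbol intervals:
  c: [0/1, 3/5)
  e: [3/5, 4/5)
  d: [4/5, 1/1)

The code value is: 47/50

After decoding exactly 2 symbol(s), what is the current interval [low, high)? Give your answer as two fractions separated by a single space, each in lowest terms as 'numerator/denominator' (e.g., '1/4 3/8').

Answer: 23/25 24/25

Derivation:
Step 1: interval [0/1, 1/1), width = 1/1 - 0/1 = 1/1
  'c': [0/1 + 1/1*0/1, 0/1 + 1/1*3/5) = [0/1, 3/5)
  'e': [0/1 + 1/1*3/5, 0/1 + 1/1*4/5) = [3/5, 4/5)
  'd': [0/1 + 1/1*4/5, 0/1 + 1/1*1/1) = [4/5, 1/1) <- contains code 47/50
  emit 'd', narrow to [4/5, 1/1)
Step 2: interval [4/5, 1/1), width = 1/1 - 4/5 = 1/5
  'c': [4/5 + 1/5*0/1, 4/5 + 1/5*3/5) = [4/5, 23/25)
  'e': [4/5 + 1/5*3/5, 4/5 + 1/5*4/5) = [23/25, 24/25) <- contains code 47/50
  'd': [4/5 + 1/5*4/5, 4/5 + 1/5*1/1) = [24/25, 1/1)
  emit 'e', narrow to [23/25, 24/25)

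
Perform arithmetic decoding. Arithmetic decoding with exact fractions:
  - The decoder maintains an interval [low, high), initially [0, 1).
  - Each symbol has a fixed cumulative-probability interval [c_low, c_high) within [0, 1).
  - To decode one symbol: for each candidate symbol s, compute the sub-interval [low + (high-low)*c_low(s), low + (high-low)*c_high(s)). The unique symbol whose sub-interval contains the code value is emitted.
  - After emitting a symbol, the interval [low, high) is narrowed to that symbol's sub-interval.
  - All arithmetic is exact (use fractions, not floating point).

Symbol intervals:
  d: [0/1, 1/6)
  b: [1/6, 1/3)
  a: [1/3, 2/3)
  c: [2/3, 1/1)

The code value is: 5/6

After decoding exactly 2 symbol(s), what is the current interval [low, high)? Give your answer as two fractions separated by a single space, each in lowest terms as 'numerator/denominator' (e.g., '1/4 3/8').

Answer: 7/9 8/9

Derivation:
Step 1: interval [0/1, 1/1), width = 1/1 - 0/1 = 1/1
  'd': [0/1 + 1/1*0/1, 0/1 + 1/1*1/6) = [0/1, 1/6)
  'b': [0/1 + 1/1*1/6, 0/1 + 1/1*1/3) = [1/6, 1/3)
  'a': [0/1 + 1/1*1/3, 0/1 + 1/1*2/3) = [1/3, 2/3)
  'c': [0/1 + 1/1*2/3, 0/1 + 1/1*1/1) = [2/3, 1/1) <- contains code 5/6
  emit 'c', narrow to [2/3, 1/1)
Step 2: interval [2/3, 1/1), width = 1/1 - 2/3 = 1/3
  'd': [2/3 + 1/3*0/1, 2/3 + 1/3*1/6) = [2/3, 13/18)
  'b': [2/3 + 1/3*1/6, 2/3 + 1/3*1/3) = [13/18, 7/9)
  'a': [2/3 + 1/3*1/3, 2/3 + 1/3*2/3) = [7/9, 8/9) <- contains code 5/6
  'c': [2/3 + 1/3*2/3, 2/3 + 1/3*1/1) = [8/9, 1/1)
  emit 'a', narrow to [7/9, 8/9)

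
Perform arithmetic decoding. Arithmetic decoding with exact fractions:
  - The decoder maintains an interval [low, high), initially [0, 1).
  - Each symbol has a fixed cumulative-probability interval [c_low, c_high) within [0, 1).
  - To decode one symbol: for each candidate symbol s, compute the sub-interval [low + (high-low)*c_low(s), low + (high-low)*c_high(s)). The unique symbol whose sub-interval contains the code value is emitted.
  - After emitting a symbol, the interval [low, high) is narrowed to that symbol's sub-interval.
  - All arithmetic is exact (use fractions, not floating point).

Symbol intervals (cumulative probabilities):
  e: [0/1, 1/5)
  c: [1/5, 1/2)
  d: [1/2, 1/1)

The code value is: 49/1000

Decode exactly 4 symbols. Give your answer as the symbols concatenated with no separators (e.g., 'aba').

Answer: eced

Derivation:
Step 1: interval [0/1, 1/1), width = 1/1 - 0/1 = 1/1
  'e': [0/1 + 1/1*0/1, 0/1 + 1/1*1/5) = [0/1, 1/5) <- contains code 49/1000
  'c': [0/1 + 1/1*1/5, 0/1 + 1/1*1/2) = [1/5, 1/2)
  'd': [0/1 + 1/1*1/2, 0/1 + 1/1*1/1) = [1/2, 1/1)
  emit 'e', narrow to [0/1, 1/5)
Step 2: interval [0/1, 1/5), width = 1/5 - 0/1 = 1/5
  'e': [0/1 + 1/5*0/1, 0/1 + 1/5*1/5) = [0/1, 1/25)
  'c': [0/1 + 1/5*1/5, 0/1 + 1/5*1/2) = [1/25, 1/10) <- contains code 49/1000
  'd': [0/1 + 1/5*1/2, 0/1 + 1/5*1/1) = [1/10, 1/5)
  emit 'c', narrow to [1/25, 1/10)
Step 3: interval [1/25, 1/10), width = 1/10 - 1/25 = 3/50
  'e': [1/25 + 3/50*0/1, 1/25 + 3/50*1/5) = [1/25, 13/250) <- contains code 49/1000
  'c': [1/25 + 3/50*1/5, 1/25 + 3/50*1/2) = [13/250, 7/100)
  'd': [1/25 + 3/50*1/2, 1/25 + 3/50*1/1) = [7/100, 1/10)
  emit 'e', narrow to [1/25, 13/250)
Step 4: interval [1/25, 13/250), width = 13/250 - 1/25 = 3/250
  'e': [1/25 + 3/250*0/1, 1/25 + 3/250*1/5) = [1/25, 53/1250)
  'c': [1/25 + 3/250*1/5, 1/25 + 3/250*1/2) = [53/1250, 23/500)
  'd': [1/25 + 3/250*1/2, 1/25 + 3/250*1/1) = [23/500, 13/250) <- contains code 49/1000
  emit 'd', narrow to [23/500, 13/250)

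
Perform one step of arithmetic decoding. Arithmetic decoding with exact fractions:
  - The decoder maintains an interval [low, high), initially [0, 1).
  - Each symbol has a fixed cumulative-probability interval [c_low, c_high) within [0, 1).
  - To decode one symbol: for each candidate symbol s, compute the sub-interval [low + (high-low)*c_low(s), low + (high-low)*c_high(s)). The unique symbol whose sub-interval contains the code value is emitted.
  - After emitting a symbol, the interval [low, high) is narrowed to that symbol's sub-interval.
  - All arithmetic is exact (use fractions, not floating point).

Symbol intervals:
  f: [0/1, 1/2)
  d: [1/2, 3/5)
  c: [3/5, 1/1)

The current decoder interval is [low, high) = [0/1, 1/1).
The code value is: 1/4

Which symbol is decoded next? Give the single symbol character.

Interval width = high − low = 1/1 − 0/1 = 1/1
Scaled code = (code − low) / width = (1/4 − 0/1) / 1/1 = 1/4
  f: [0/1, 1/2) ← scaled code falls here ✓
  d: [1/2, 3/5) 
  c: [3/5, 1/1) 

Answer: f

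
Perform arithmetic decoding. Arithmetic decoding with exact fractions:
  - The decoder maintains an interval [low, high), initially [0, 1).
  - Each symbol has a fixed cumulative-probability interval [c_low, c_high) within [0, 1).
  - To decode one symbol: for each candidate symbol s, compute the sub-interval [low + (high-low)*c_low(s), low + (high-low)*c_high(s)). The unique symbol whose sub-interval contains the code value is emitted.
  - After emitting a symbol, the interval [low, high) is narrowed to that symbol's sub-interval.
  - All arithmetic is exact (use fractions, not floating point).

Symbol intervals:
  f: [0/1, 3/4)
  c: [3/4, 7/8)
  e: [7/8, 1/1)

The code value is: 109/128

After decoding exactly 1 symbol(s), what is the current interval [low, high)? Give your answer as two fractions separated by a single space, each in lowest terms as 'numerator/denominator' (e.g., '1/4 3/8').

Answer: 3/4 7/8

Derivation:
Step 1: interval [0/1, 1/1), width = 1/1 - 0/1 = 1/1
  'f': [0/1 + 1/1*0/1, 0/1 + 1/1*3/4) = [0/1, 3/4)
  'c': [0/1 + 1/1*3/4, 0/1 + 1/1*7/8) = [3/4, 7/8) <- contains code 109/128
  'e': [0/1 + 1/1*7/8, 0/1 + 1/1*1/1) = [7/8, 1/1)
  emit 'c', narrow to [3/4, 7/8)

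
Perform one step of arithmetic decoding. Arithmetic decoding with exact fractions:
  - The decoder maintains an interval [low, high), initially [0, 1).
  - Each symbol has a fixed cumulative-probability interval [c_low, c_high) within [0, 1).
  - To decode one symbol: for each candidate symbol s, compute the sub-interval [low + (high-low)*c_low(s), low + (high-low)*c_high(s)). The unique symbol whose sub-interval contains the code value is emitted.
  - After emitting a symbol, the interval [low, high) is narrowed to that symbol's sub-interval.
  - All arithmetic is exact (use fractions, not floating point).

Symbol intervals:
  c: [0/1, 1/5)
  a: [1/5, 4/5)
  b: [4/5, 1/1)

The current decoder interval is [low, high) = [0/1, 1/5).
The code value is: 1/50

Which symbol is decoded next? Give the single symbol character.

Interval width = high − low = 1/5 − 0/1 = 1/5
Scaled code = (code − low) / width = (1/50 − 0/1) / 1/5 = 1/10
  c: [0/1, 1/5) ← scaled code falls here ✓
  a: [1/5, 4/5) 
  b: [4/5, 1/1) 

Answer: c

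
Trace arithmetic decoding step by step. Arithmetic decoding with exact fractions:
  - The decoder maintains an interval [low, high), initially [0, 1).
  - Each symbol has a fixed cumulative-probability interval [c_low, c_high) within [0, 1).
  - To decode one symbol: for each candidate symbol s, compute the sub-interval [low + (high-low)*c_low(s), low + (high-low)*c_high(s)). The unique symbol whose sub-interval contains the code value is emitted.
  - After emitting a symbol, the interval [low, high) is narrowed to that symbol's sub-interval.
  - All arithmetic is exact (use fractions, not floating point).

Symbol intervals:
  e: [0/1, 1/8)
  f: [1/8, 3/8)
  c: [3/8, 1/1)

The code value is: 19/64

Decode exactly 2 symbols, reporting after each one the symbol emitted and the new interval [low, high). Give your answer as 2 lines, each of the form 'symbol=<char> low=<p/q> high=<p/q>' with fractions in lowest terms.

Answer: symbol=f low=1/8 high=3/8
symbol=c low=7/32 high=3/8

Derivation:
Step 1: interval [0/1, 1/1), width = 1/1 - 0/1 = 1/1
  'e': [0/1 + 1/1*0/1, 0/1 + 1/1*1/8) = [0/1, 1/8)
  'f': [0/1 + 1/1*1/8, 0/1 + 1/1*3/8) = [1/8, 3/8) <- contains code 19/64
  'c': [0/1 + 1/1*3/8, 0/1 + 1/1*1/1) = [3/8, 1/1)
  emit 'f', narrow to [1/8, 3/8)
Step 2: interval [1/8, 3/8), width = 3/8 - 1/8 = 1/4
  'e': [1/8 + 1/4*0/1, 1/8 + 1/4*1/8) = [1/8, 5/32)
  'f': [1/8 + 1/4*1/8, 1/8 + 1/4*3/8) = [5/32, 7/32)
  'c': [1/8 + 1/4*3/8, 1/8 + 1/4*1/1) = [7/32, 3/8) <- contains code 19/64
  emit 'c', narrow to [7/32, 3/8)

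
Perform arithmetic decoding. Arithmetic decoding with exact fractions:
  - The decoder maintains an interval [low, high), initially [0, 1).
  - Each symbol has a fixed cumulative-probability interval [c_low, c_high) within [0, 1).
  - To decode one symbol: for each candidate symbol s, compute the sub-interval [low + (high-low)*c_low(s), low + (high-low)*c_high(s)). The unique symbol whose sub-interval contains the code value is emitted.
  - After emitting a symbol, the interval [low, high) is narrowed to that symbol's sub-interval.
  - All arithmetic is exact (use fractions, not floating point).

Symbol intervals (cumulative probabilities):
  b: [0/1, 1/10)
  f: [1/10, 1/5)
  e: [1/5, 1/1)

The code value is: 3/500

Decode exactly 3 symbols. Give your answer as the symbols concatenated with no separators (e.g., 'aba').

Step 1: interval [0/1, 1/1), width = 1/1 - 0/1 = 1/1
  'b': [0/1 + 1/1*0/1, 0/1 + 1/1*1/10) = [0/1, 1/10) <- contains code 3/500
  'f': [0/1 + 1/1*1/10, 0/1 + 1/1*1/5) = [1/10, 1/5)
  'e': [0/1 + 1/1*1/5, 0/1 + 1/1*1/1) = [1/5, 1/1)
  emit 'b', narrow to [0/1, 1/10)
Step 2: interval [0/1, 1/10), width = 1/10 - 0/1 = 1/10
  'b': [0/1 + 1/10*0/1, 0/1 + 1/10*1/10) = [0/1, 1/100) <- contains code 3/500
  'f': [0/1 + 1/10*1/10, 0/1 + 1/10*1/5) = [1/100, 1/50)
  'e': [0/1 + 1/10*1/5, 0/1 + 1/10*1/1) = [1/50, 1/10)
  emit 'b', narrow to [0/1, 1/100)
Step 3: interval [0/1, 1/100), width = 1/100 - 0/1 = 1/100
  'b': [0/1 + 1/100*0/1, 0/1 + 1/100*1/10) = [0/1, 1/1000)
  'f': [0/1 + 1/100*1/10, 0/1 + 1/100*1/5) = [1/1000, 1/500)
  'e': [0/1 + 1/100*1/5, 0/1 + 1/100*1/1) = [1/500, 1/100) <- contains code 3/500
  emit 'e', narrow to [1/500, 1/100)

Answer: bbe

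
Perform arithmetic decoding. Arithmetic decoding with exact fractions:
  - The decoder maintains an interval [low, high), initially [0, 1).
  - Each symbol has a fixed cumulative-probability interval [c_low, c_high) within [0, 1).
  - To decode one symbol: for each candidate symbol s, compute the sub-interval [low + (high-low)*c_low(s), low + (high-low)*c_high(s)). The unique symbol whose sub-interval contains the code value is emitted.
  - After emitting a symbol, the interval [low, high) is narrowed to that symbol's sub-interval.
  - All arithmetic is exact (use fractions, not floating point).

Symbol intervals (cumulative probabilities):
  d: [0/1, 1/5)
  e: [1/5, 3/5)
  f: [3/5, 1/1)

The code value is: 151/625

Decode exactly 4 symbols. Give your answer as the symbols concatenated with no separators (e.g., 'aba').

Step 1: interval [0/1, 1/1), width = 1/1 - 0/1 = 1/1
  'd': [0/1 + 1/1*0/1, 0/1 + 1/1*1/5) = [0/1, 1/5)
  'e': [0/1 + 1/1*1/5, 0/1 + 1/1*3/5) = [1/5, 3/5) <- contains code 151/625
  'f': [0/1 + 1/1*3/5, 0/1 + 1/1*1/1) = [3/5, 1/1)
  emit 'e', narrow to [1/5, 3/5)
Step 2: interval [1/5, 3/5), width = 3/5 - 1/5 = 2/5
  'd': [1/5 + 2/5*0/1, 1/5 + 2/5*1/5) = [1/5, 7/25) <- contains code 151/625
  'e': [1/5 + 2/5*1/5, 1/5 + 2/5*3/5) = [7/25, 11/25)
  'f': [1/5 + 2/5*3/5, 1/5 + 2/5*1/1) = [11/25, 3/5)
  emit 'd', narrow to [1/5, 7/25)
Step 3: interval [1/5, 7/25), width = 7/25 - 1/5 = 2/25
  'd': [1/5 + 2/25*0/1, 1/5 + 2/25*1/5) = [1/5, 27/125)
  'e': [1/5 + 2/25*1/5, 1/5 + 2/25*3/5) = [27/125, 31/125) <- contains code 151/625
  'f': [1/5 + 2/25*3/5, 1/5 + 2/25*1/1) = [31/125, 7/25)
  emit 'e', narrow to [27/125, 31/125)
Step 4: interval [27/125, 31/125), width = 31/125 - 27/125 = 4/125
  'd': [27/125 + 4/125*0/1, 27/125 + 4/125*1/5) = [27/125, 139/625)
  'e': [27/125 + 4/125*1/5, 27/125 + 4/125*3/5) = [139/625, 147/625)
  'f': [27/125 + 4/125*3/5, 27/125 + 4/125*1/1) = [147/625, 31/125) <- contains code 151/625
  emit 'f', narrow to [147/625, 31/125)

Answer: edef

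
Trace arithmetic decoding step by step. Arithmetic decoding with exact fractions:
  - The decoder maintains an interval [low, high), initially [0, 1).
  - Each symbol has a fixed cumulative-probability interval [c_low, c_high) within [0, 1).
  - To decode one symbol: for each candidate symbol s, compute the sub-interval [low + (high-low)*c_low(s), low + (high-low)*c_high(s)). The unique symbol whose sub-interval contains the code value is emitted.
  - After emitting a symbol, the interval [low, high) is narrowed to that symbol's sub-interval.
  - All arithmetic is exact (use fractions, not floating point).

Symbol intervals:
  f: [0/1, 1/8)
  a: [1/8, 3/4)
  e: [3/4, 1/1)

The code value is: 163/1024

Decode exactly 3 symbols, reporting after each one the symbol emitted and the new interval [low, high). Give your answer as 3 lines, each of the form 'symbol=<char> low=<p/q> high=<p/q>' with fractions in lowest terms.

Step 1: interval [0/1, 1/1), width = 1/1 - 0/1 = 1/1
  'f': [0/1 + 1/1*0/1, 0/1 + 1/1*1/8) = [0/1, 1/8)
  'a': [0/1 + 1/1*1/8, 0/1 + 1/1*3/4) = [1/8, 3/4) <- contains code 163/1024
  'e': [0/1 + 1/1*3/4, 0/1 + 1/1*1/1) = [3/4, 1/1)
  emit 'a', narrow to [1/8, 3/4)
Step 2: interval [1/8, 3/4), width = 3/4 - 1/8 = 5/8
  'f': [1/8 + 5/8*0/1, 1/8 + 5/8*1/8) = [1/8, 13/64) <- contains code 163/1024
  'a': [1/8 + 5/8*1/8, 1/8 + 5/8*3/4) = [13/64, 19/32)
  'e': [1/8 + 5/8*3/4, 1/8 + 5/8*1/1) = [19/32, 3/4)
  emit 'f', narrow to [1/8, 13/64)
Step 3: interval [1/8, 13/64), width = 13/64 - 1/8 = 5/64
  'f': [1/8 + 5/64*0/1, 1/8 + 5/64*1/8) = [1/8, 69/512)
  'a': [1/8 + 5/64*1/8, 1/8 + 5/64*3/4) = [69/512, 47/256) <- contains code 163/1024
  'e': [1/8 + 5/64*3/4, 1/8 + 5/64*1/1) = [47/256, 13/64)
  emit 'a', narrow to [69/512, 47/256)

Answer: symbol=a low=1/8 high=3/4
symbol=f low=1/8 high=13/64
symbol=a low=69/512 high=47/256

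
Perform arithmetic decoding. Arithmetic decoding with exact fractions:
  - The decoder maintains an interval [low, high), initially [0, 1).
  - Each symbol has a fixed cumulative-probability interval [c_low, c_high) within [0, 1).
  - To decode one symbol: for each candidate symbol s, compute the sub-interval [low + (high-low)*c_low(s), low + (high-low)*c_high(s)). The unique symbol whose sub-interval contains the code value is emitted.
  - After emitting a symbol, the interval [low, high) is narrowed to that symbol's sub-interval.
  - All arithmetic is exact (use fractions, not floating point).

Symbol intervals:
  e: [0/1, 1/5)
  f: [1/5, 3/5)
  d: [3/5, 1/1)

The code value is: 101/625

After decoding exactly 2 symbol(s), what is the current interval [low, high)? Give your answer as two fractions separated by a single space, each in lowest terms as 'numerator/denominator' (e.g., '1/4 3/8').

Step 1: interval [0/1, 1/1), width = 1/1 - 0/1 = 1/1
  'e': [0/1 + 1/1*0/1, 0/1 + 1/1*1/5) = [0/1, 1/5) <- contains code 101/625
  'f': [0/1 + 1/1*1/5, 0/1 + 1/1*3/5) = [1/5, 3/5)
  'd': [0/1 + 1/1*3/5, 0/1 + 1/1*1/1) = [3/5, 1/1)
  emit 'e', narrow to [0/1, 1/5)
Step 2: interval [0/1, 1/5), width = 1/5 - 0/1 = 1/5
  'e': [0/1 + 1/5*0/1, 0/1 + 1/5*1/5) = [0/1, 1/25)
  'f': [0/1 + 1/5*1/5, 0/1 + 1/5*3/5) = [1/25, 3/25)
  'd': [0/1 + 1/5*3/5, 0/1 + 1/5*1/1) = [3/25, 1/5) <- contains code 101/625
  emit 'd', narrow to [3/25, 1/5)

Answer: 3/25 1/5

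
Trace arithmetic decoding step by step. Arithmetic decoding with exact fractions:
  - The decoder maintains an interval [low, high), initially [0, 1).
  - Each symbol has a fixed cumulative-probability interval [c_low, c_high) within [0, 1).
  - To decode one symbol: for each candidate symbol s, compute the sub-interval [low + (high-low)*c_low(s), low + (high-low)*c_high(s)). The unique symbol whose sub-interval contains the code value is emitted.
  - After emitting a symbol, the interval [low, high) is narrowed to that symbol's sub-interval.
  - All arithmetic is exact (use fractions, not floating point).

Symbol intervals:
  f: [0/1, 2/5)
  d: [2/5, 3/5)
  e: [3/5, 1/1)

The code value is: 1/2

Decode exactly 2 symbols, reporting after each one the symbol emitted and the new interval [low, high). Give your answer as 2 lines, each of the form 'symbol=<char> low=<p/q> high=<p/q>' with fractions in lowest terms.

Answer: symbol=d low=2/5 high=3/5
symbol=d low=12/25 high=13/25

Derivation:
Step 1: interval [0/1, 1/1), width = 1/1 - 0/1 = 1/1
  'f': [0/1 + 1/1*0/1, 0/1 + 1/1*2/5) = [0/1, 2/5)
  'd': [0/1 + 1/1*2/5, 0/1 + 1/1*3/5) = [2/5, 3/5) <- contains code 1/2
  'e': [0/1 + 1/1*3/5, 0/1 + 1/1*1/1) = [3/5, 1/1)
  emit 'd', narrow to [2/5, 3/5)
Step 2: interval [2/5, 3/5), width = 3/5 - 2/5 = 1/5
  'f': [2/5 + 1/5*0/1, 2/5 + 1/5*2/5) = [2/5, 12/25)
  'd': [2/5 + 1/5*2/5, 2/5 + 1/5*3/5) = [12/25, 13/25) <- contains code 1/2
  'e': [2/5 + 1/5*3/5, 2/5 + 1/5*1/1) = [13/25, 3/5)
  emit 'd', narrow to [12/25, 13/25)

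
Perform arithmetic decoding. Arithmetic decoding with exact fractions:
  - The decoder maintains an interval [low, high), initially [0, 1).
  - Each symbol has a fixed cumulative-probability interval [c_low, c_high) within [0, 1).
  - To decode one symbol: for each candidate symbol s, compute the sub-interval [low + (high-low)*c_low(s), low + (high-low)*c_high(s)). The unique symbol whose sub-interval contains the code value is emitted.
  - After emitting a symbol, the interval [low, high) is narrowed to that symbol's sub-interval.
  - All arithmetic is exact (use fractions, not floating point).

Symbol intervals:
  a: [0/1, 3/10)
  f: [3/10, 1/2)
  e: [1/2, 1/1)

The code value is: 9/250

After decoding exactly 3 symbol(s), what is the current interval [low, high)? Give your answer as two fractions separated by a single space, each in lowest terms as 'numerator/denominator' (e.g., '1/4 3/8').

Step 1: interval [0/1, 1/1), width = 1/1 - 0/1 = 1/1
  'a': [0/1 + 1/1*0/1, 0/1 + 1/1*3/10) = [0/1, 3/10) <- contains code 9/250
  'f': [0/1 + 1/1*3/10, 0/1 + 1/1*1/2) = [3/10, 1/2)
  'e': [0/1 + 1/1*1/2, 0/1 + 1/1*1/1) = [1/2, 1/1)
  emit 'a', narrow to [0/1, 3/10)
Step 2: interval [0/1, 3/10), width = 3/10 - 0/1 = 3/10
  'a': [0/1 + 3/10*0/1, 0/1 + 3/10*3/10) = [0/1, 9/100) <- contains code 9/250
  'f': [0/1 + 3/10*3/10, 0/1 + 3/10*1/2) = [9/100, 3/20)
  'e': [0/1 + 3/10*1/2, 0/1 + 3/10*1/1) = [3/20, 3/10)
  emit 'a', narrow to [0/1, 9/100)
Step 3: interval [0/1, 9/100), width = 9/100 - 0/1 = 9/100
  'a': [0/1 + 9/100*0/1, 0/1 + 9/100*3/10) = [0/1, 27/1000)
  'f': [0/1 + 9/100*3/10, 0/1 + 9/100*1/2) = [27/1000, 9/200) <- contains code 9/250
  'e': [0/1 + 9/100*1/2, 0/1 + 9/100*1/1) = [9/200, 9/100)
  emit 'f', narrow to [27/1000, 9/200)

Answer: 27/1000 9/200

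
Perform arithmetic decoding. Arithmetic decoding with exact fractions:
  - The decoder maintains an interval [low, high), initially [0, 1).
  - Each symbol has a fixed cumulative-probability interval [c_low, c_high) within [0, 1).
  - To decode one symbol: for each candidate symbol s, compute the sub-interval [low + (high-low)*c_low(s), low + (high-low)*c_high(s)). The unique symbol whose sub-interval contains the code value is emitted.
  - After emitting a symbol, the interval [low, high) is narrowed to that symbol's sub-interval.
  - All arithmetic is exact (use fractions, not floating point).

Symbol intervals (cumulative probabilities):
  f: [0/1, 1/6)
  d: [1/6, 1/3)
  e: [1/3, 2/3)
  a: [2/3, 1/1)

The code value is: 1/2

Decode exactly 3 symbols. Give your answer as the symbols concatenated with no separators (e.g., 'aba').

Answer: eee

Derivation:
Step 1: interval [0/1, 1/1), width = 1/1 - 0/1 = 1/1
  'f': [0/1 + 1/1*0/1, 0/1 + 1/1*1/6) = [0/1, 1/6)
  'd': [0/1 + 1/1*1/6, 0/1 + 1/1*1/3) = [1/6, 1/3)
  'e': [0/1 + 1/1*1/3, 0/1 + 1/1*2/3) = [1/3, 2/3) <- contains code 1/2
  'a': [0/1 + 1/1*2/3, 0/1 + 1/1*1/1) = [2/3, 1/1)
  emit 'e', narrow to [1/3, 2/3)
Step 2: interval [1/3, 2/3), width = 2/3 - 1/3 = 1/3
  'f': [1/3 + 1/3*0/1, 1/3 + 1/3*1/6) = [1/3, 7/18)
  'd': [1/3 + 1/3*1/6, 1/3 + 1/3*1/3) = [7/18, 4/9)
  'e': [1/3 + 1/3*1/3, 1/3 + 1/3*2/3) = [4/9, 5/9) <- contains code 1/2
  'a': [1/3 + 1/3*2/3, 1/3 + 1/3*1/1) = [5/9, 2/3)
  emit 'e', narrow to [4/9, 5/9)
Step 3: interval [4/9, 5/9), width = 5/9 - 4/9 = 1/9
  'f': [4/9 + 1/9*0/1, 4/9 + 1/9*1/6) = [4/9, 25/54)
  'd': [4/9 + 1/9*1/6, 4/9 + 1/9*1/3) = [25/54, 13/27)
  'e': [4/9 + 1/9*1/3, 4/9 + 1/9*2/3) = [13/27, 14/27) <- contains code 1/2
  'a': [4/9 + 1/9*2/3, 4/9 + 1/9*1/1) = [14/27, 5/9)
  emit 'e', narrow to [13/27, 14/27)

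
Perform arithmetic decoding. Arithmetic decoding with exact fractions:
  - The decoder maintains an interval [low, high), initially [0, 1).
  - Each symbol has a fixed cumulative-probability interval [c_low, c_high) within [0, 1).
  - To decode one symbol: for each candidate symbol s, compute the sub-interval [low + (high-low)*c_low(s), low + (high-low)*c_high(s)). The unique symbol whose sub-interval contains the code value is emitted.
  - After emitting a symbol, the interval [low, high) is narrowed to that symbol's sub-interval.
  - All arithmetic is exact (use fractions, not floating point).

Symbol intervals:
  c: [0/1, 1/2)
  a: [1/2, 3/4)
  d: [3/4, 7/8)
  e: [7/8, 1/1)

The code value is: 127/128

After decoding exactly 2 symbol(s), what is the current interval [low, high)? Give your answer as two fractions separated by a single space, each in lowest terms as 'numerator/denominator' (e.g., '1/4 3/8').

Answer: 63/64 1/1

Derivation:
Step 1: interval [0/1, 1/1), width = 1/1 - 0/1 = 1/1
  'c': [0/1 + 1/1*0/1, 0/1 + 1/1*1/2) = [0/1, 1/2)
  'a': [0/1 + 1/1*1/2, 0/1 + 1/1*3/4) = [1/2, 3/4)
  'd': [0/1 + 1/1*3/4, 0/1 + 1/1*7/8) = [3/4, 7/8)
  'e': [0/1 + 1/1*7/8, 0/1 + 1/1*1/1) = [7/8, 1/1) <- contains code 127/128
  emit 'e', narrow to [7/8, 1/1)
Step 2: interval [7/8, 1/1), width = 1/1 - 7/8 = 1/8
  'c': [7/8 + 1/8*0/1, 7/8 + 1/8*1/2) = [7/8, 15/16)
  'a': [7/8 + 1/8*1/2, 7/8 + 1/8*3/4) = [15/16, 31/32)
  'd': [7/8 + 1/8*3/4, 7/8 + 1/8*7/8) = [31/32, 63/64)
  'e': [7/8 + 1/8*7/8, 7/8 + 1/8*1/1) = [63/64, 1/1) <- contains code 127/128
  emit 'e', narrow to [63/64, 1/1)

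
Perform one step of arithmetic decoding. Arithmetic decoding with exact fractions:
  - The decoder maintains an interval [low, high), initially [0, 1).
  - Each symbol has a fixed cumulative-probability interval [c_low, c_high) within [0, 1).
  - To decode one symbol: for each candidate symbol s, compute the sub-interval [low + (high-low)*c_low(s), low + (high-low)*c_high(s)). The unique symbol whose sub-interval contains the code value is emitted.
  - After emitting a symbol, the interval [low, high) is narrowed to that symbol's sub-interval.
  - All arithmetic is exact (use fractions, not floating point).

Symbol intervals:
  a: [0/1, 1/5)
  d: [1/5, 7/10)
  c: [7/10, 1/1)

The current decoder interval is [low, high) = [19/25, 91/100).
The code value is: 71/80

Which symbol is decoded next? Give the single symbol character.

Interval width = high − low = 91/100 − 19/25 = 3/20
Scaled code = (code − low) / width = (71/80 − 19/25) / 3/20 = 17/20
  a: [0/1, 1/5) 
  d: [1/5, 7/10) 
  c: [7/10, 1/1) ← scaled code falls here ✓

Answer: c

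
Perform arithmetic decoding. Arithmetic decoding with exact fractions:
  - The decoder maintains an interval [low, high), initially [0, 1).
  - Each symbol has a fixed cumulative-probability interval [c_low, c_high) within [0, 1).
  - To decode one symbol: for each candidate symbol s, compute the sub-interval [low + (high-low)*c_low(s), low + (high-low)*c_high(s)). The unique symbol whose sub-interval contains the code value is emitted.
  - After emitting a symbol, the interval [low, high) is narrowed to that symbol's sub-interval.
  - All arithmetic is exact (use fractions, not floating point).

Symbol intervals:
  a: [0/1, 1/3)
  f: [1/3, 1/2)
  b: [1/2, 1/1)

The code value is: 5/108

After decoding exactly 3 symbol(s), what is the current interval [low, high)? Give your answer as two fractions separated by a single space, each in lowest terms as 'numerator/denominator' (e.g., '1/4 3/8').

Step 1: interval [0/1, 1/1), width = 1/1 - 0/1 = 1/1
  'a': [0/1 + 1/1*0/1, 0/1 + 1/1*1/3) = [0/1, 1/3) <- contains code 5/108
  'f': [0/1 + 1/1*1/3, 0/1 + 1/1*1/2) = [1/3, 1/2)
  'b': [0/1 + 1/1*1/2, 0/1 + 1/1*1/1) = [1/2, 1/1)
  emit 'a', narrow to [0/1, 1/3)
Step 2: interval [0/1, 1/3), width = 1/3 - 0/1 = 1/3
  'a': [0/1 + 1/3*0/1, 0/1 + 1/3*1/3) = [0/1, 1/9) <- contains code 5/108
  'f': [0/1 + 1/3*1/3, 0/1 + 1/3*1/2) = [1/9, 1/6)
  'b': [0/1 + 1/3*1/2, 0/1 + 1/3*1/1) = [1/6, 1/3)
  emit 'a', narrow to [0/1, 1/9)
Step 3: interval [0/1, 1/9), width = 1/9 - 0/1 = 1/9
  'a': [0/1 + 1/9*0/1, 0/1 + 1/9*1/3) = [0/1, 1/27)
  'f': [0/1 + 1/9*1/3, 0/1 + 1/9*1/2) = [1/27, 1/18) <- contains code 5/108
  'b': [0/1 + 1/9*1/2, 0/1 + 1/9*1/1) = [1/18, 1/9)
  emit 'f', narrow to [1/27, 1/18)

Answer: 1/27 1/18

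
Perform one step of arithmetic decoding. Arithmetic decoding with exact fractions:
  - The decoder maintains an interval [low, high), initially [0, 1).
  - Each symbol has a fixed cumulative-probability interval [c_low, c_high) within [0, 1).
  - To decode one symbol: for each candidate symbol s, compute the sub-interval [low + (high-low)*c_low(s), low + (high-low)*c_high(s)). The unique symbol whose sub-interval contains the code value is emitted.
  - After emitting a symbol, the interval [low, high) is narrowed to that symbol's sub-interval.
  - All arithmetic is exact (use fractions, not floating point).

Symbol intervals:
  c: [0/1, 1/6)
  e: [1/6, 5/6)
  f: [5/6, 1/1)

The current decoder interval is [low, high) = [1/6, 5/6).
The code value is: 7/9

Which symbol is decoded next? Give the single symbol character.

Interval width = high − low = 5/6 − 1/6 = 2/3
Scaled code = (code − low) / width = (7/9 − 1/6) / 2/3 = 11/12
  c: [0/1, 1/6) 
  e: [1/6, 5/6) 
  f: [5/6, 1/1) ← scaled code falls here ✓

Answer: f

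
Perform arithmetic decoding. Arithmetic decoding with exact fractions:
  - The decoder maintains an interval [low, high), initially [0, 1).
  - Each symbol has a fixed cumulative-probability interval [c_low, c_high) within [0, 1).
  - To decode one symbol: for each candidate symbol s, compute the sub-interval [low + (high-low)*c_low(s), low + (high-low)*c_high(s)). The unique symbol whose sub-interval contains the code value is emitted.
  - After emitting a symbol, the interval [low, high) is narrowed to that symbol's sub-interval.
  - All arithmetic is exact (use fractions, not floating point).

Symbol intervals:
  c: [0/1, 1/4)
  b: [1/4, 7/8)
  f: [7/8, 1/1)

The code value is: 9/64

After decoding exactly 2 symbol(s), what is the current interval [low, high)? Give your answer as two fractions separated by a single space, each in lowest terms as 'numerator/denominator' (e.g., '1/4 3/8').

Answer: 1/16 7/32

Derivation:
Step 1: interval [0/1, 1/1), width = 1/1 - 0/1 = 1/1
  'c': [0/1 + 1/1*0/1, 0/1 + 1/1*1/4) = [0/1, 1/4) <- contains code 9/64
  'b': [0/1 + 1/1*1/4, 0/1 + 1/1*7/8) = [1/4, 7/8)
  'f': [0/1 + 1/1*7/8, 0/1 + 1/1*1/1) = [7/8, 1/1)
  emit 'c', narrow to [0/1, 1/4)
Step 2: interval [0/1, 1/4), width = 1/4 - 0/1 = 1/4
  'c': [0/1 + 1/4*0/1, 0/1 + 1/4*1/4) = [0/1, 1/16)
  'b': [0/1 + 1/4*1/4, 0/1 + 1/4*7/8) = [1/16, 7/32) <- contains code 9/64
  'f': [0/1 + 1/4*7/8, 0/1 + 1/4*1/1) = [7/32, 1/4)
  emit 'b', narrow to [1/16, 7/32)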